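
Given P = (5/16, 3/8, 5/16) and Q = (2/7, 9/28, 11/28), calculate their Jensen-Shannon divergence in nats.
0.0036 nats

Jensen-Shannon divergence is:
JSD(P||Q) = 0.5 × D_KL(P||M) + 0.5 × D_KL(Q||M)
where M = 0.5 × (P + Q) is the mixture distribution.

M = 0.5 × (5/16, 3/8, 5/16) + 0.5 × (2/7, 9/28, 11/28) = (0.299107, 0.348214, 0.352679)

D_KL(P||M) = 0.0037 nats
D_KL(Q||M) = 0.0036 nats

JSD(P||Q) = 0.5 × 0.0037 + 0.5 × 0.0036 = 0.0036 nats

Unlike KL divergence, JSD is symmetric and bounded: 0 ≤ JSD ≤ log(2).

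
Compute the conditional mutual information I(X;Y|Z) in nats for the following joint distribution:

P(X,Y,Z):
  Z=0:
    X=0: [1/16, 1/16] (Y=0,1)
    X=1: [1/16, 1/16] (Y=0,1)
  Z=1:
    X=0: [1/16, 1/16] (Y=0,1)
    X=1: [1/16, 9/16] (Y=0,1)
0.0481 nats

Conditional mutual information: I(X;Y|Z) = H(X|Z) + H(Y|Z) - H(X,Y|Z)

H(Z) = 0.5623
H(X,Z) = 1.0735 → H(X|Z) = 0.5112
H(Y,Z) = 1.0735 → H(Y|Z) = 0.5112
H(X,Y,Z) = 1.5366 → H(X,Y|Z) = 0.9743

I(X;Y|Z) = 0.5112 + 0.5112 - 0.9743 = 0.0481 nats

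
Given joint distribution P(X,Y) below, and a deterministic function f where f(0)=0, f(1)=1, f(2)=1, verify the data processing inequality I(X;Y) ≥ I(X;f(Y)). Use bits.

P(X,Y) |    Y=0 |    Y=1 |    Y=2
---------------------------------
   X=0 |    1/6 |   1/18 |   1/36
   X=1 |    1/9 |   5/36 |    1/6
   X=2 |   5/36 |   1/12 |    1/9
I(X;Y) = 0.0856, I(X;f(Y)) = 0.0751, inequality holds: 0.0856 ≥ 0.0751

Data Processing Inequality: For any Markov chain X → Y → Z, we have I(X;Y) ≥ I(X;Z).

Here Z = f(Y) is a deterministic function of Y, forming X → Y → Z.

Original I(X;Y) = 0.0856 bits

After applying f:
P(X,Z) where Z=f(Y):
- P(X,Z=0) = P(X,Y=0)
- P(X,Z=1) = P(X,Y=1) + P(X,Y=2)

I(X;Z) = I(X;f(Y)) = 0.0751 bits

Verification: 0.0856 ≥ 0.0751 ✓

Information cannot be created by processing; the function f can only lose information about X.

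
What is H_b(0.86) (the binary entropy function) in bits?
0.5842 bits

The binary entropy function is:
H(p) = -p log(p) - (1-p) log(1-p)

H(0.86) = -0.86 × log_2(0.86) - 0.14 × log_2(0.14)
H(0.86) = 0.5842 bits

Note: Binary entropy is maximized at p=0.5 (H=1 bit) and minimized at p=0 or p=1 (H=0).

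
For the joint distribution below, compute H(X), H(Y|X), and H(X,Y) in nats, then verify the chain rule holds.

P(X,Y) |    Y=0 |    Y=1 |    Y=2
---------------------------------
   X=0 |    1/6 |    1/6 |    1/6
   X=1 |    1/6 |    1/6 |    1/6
H(X,Y) = 1.7918, H(X) = 0.6931, H(Y|X) = 1.0986 (all in nats)

Chain rule: H(X,Y) = H(X) + H(Y|X)

Left side — joint entropy directly:
H(X,Y) = -Σ p(x,y) log p(x,y) = 1.7918 nats

Right side — compute H(Y|X) from the conditional distributions:
P(X) = (1/2, 1/2), so H(X) = 0.6931 nats
H(Y|X) = Σ_x P(X=x) · H(Y|X=x):
  P(Y|X=0) = (1/3, 1/3, 1/3), H(Y|X=0) = 1.0986, weight P(X=0) = 1/2
  P(Y|X=1) = (1/3, 1/3, 1/3), H(Y|X=1) = 1.0986, weight P(X=1) = 1/2
H(Y|X) = 1.0986 nats

H(X) + H(Y|X) = 0.6931 + 1.0986 = 1.7918 nats

Both sides equal 1.7918 nats. ✓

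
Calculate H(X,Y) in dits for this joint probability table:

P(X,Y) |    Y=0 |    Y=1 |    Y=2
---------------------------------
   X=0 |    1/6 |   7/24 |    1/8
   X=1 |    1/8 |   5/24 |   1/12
0.7434 dits

Joint entropy is H(X,Y) = -Σ_{x,y} p(x,y) log p(x,y).

Summing over all non-zero entries:
H(X,Y) = -[1/6·log_10(1/6) + 7/24·log_10(7/24) + 1/8·log_10(1/8) + 1/8·log_10(1/8) + 5/24·log_10(5/24) + 1/12·log_10(1/12)]
H(X,Y) = 0.7434 dits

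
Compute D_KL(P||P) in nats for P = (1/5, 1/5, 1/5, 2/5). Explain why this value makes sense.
0.0000 nats

KL divergence satisfies the Gibbs inequality: D_KL(P||Q) ≥ 0 for all distributions P, Q.

D_KL(P||Q) = Σ p(x) log(p(x)/q(x))
Each term is p(x) × log_e(p(x)/p(x)) = p(x) × log_e(1) = 0, so the sum is 0.
D_KL(P||Q) = 0.0000 nats

When P = Q, the KL divergence is exactly 0, as there is no 'divergence' between identical distributions.

This non-negativity is a fundamental property: relative entropy cannot be negative because it measures how different Q is from P.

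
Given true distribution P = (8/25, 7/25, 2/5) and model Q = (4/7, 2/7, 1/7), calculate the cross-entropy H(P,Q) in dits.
0.5682 dits

Cross-entropy: H(P,Q) = -Σ p(x) log q(x)

Alternatively: H(P,Q) = H(P) + D_KL(P||Q)
H(P) = 0.4723 dits
D_KL(P||Q) = 0.0958 dits

H(P,Q) = 0.4723 + 0.0958 = 0.5682 dits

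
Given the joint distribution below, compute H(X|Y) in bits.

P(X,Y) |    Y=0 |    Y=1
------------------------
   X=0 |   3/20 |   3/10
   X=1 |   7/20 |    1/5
0.9261 bits

Using the chain rule: H(X|Y) = H(X,Y) - H(Y)

First, compute H(X,Y) = 1.9261 bits

Marginal P(Y) = (1/2, 1/2)
H(Y) = 1.0000 bits

H(X|Y) = H(X,Y) - H(Y) = 1.9261 - 1.0000 = 0.9261 bits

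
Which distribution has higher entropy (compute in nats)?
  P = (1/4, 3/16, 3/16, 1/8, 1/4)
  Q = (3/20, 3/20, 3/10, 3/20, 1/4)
P

Computing entropies in nats:
H(P) = 1.5808
H(Q) = 1.5615

Distribution P has higher entropy.

Intuition: The distribution closer to uniform (more spread out) has higher entropy.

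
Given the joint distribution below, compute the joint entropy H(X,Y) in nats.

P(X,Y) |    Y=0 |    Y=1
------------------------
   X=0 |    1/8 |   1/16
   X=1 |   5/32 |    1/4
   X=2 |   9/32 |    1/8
1.6865 nats

Joint entropy is H(X,Y) = -Σ_{x,y} p(x,y) log p(x,y).

Summing over all non-zero entries:
H(X,Y) = -[1/8·log_e(1/8) + 1/16·log_e(1/16) + 5/32·log_e(5/32) + 1/4·log_e(1/4) + 9/32·log_e(9/32) + 1/8·log_e(1/8)]
H(X,Y) = 1.6865 nats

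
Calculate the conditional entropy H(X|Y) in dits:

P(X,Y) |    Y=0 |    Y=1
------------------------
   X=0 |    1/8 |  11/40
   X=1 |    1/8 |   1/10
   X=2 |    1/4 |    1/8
0.4423 dits

Using the chain rule: H(X|Y) = H(X,Y) - H(Y)

First, compute H(X,Y) = 0.7434 dits

Marginal P(Y) = (1/2, 1/2)
H(Y) = 0.3010 dits

H(X|Y) = H(X,Y) - H(Y) = 0.7434 - 0.3010 = 0.4423 dits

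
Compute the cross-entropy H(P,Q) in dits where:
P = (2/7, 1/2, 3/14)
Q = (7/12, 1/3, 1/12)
0.5367 dits

Cross-entropy: H(P,Q) = -Σ p(x) log q(x)

Alternatively: H(P,Q) = H(P) + D_KL(P||Q)
H(P) = 0.4493 dits
D_KL(P||Q) = 0.0874 dits

H(P,Q) = 0.4493 + 0.0874 = 0.5367 dits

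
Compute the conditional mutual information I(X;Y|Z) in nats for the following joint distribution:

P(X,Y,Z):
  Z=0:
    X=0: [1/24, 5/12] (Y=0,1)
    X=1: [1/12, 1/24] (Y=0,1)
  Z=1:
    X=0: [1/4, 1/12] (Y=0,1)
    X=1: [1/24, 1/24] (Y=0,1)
0.0932 nats

Conditional mutual information: I(X;Y|Z) = H(X|Z) + H(Y|Z) - H(X,Y|Z)

H(Z) = 0.6792
H(X,Z) = 1.1908 → H(X|Z) = 0.5116
H(Y,Z) = 1.2368 → H(Y|Z) = 0.5576
H(X,Y,Z) = 1.6552 → H(X,Y|Z) = 0.9760

I(X;Y|Z) = 0.5116 + 0.5576 - 0.9760 = 0.0932 nats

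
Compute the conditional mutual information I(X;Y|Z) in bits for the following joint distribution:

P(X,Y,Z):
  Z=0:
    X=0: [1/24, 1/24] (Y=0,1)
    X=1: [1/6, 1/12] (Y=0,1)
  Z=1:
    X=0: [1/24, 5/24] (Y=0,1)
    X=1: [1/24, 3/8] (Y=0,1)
0.0097 bits

Conditional mutual information: I(X;Y|Z) = H(X|Z) + H(Y|Z) - H(X,Y|Z)

H(Z) = 0.9183
H(X,Z) = 1.8250 → H(X|Z) = 0.9067
H(Y,Z) = 1.5988 → H(Y|Z) = 0.6805
H(X,Y,Z) = 2.4958 → H(X,Y|Z) = 1.5775

I(X;Y|Z) = 0.9067 + 0.6805 - 1.5775 = 0.0097 bits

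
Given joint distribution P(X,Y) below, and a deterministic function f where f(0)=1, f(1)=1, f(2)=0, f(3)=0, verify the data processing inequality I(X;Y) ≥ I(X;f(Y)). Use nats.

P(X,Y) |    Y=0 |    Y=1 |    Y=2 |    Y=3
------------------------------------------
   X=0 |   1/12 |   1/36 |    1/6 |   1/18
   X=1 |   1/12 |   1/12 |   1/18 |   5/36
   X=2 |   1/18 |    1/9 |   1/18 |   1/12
I(X;Y) = 0.0893, I(X;f(Y)) = 0.0150, inequality holds: 0.0893 ≥ 0.0150

Data Processing Inequality: For any Markov chain X → Y → Z, we have I(X;Y) ≥ I(X;Z).

Here Z = f(Y) is a deterministic function of Y, forming X → Y → Z.

Original I(X;Y) = 0.0893 nats

After applying f:
P(X,Z) where Z=f(Y):
- P(X,Z=0) = P(X,Y=2) + P(X,Y=3)
- P(X,Z=1) = P(X,Y=0) + P(X,Y=1)

I(X;Z) = I(X;f(Y)) = 0.0150 nats

Verification: 0.0893 ≥ 0.0150 ✓

Information cannot be created by processing; the function f can only lose information about X.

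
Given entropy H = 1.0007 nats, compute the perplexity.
2.7202

Perplexity is e^H (or exp(H) for natural log).

H = 1.0007 nats
Perplexity = e^1.0007 = 2.7202

Interpretation: The model's uncertainty is equivalent to choosing uniformly among 2.7 options.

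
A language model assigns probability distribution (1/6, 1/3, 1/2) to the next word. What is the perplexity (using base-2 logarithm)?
2.7495

Perplexity is 2^H (or exp(H) for natural log).

First, H = -Σ p log p = 1.4591 bits
Perplexity = 2^1.4591 = 2.7495

Interpretation: The model's uncertainty is equivalent to choosing uniformly among 2.7 options.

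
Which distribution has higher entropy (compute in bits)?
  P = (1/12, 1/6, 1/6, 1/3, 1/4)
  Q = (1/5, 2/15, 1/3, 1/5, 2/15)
Q

Computing entropies in bits:
H(P) = 2.1887
H(Q) = 2.2323

Distribution Q has higher entropy.

Intuition: The distribution closer to uniform (more spread out) has higher entropy.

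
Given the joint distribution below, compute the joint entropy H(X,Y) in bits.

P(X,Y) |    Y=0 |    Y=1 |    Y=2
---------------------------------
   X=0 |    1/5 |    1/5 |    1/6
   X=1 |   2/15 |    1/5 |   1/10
2.5438 bits

Joint entropy is H(X,Y) = -Σ_{x,y} p(x,y) log p(x,y).

Summing over all non-zero entries:
H(X,Y) = -[1/5·log_2(1/5) + 1/5·log_2(1/5) + 1/6·log_2(1/6) + 2/15·log_2(2/15) + 1/5·log_2(1/5) + 1/10·log_2(1/10)]
H(X,Y) = 2.5438 bits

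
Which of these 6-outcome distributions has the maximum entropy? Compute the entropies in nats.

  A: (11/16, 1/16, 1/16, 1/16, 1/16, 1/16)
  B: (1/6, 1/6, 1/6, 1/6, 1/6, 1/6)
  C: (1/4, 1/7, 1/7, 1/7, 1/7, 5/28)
B

For a discrete distribution over n outcomes, entropy is maximized by the uniform distribution.

Computing entropies:
H(A) = 1.1240 nats
H(B) = 1.7918 nats
H(C) = 1.7662 nats

The uniform distribution (where all probabilities equal 1/6) achieves the maximum entropy of log_e(6) = 1.7918 nats.

Distribution B has the highest entropy.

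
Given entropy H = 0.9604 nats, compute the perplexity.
2.6127

Perplexity is e^H (or exp(H) for natural log).

H = 0.9604 nats
Perplexity = e^0.9604 = 2.6127

Interpretation: The model's uncertainty is equivalent to choosing uniformly among 2.6 options.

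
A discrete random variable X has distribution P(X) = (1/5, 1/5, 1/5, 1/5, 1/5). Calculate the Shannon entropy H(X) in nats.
1.6094 nats

Shannon entropy is H(X) = -Σ p(x) log p(x).

For P = (1/5, 1/5, 1/5, 1/5, 1/5):
H = -1/5 × log_e(1/5) -1/5 × log_e(1/5) -1/5 × log_e(1/5) -1/5 × log_e(1/5) -1/5 × log_e(1/5)
H = 1.6094 nats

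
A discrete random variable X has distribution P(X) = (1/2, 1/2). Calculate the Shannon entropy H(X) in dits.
0.3010 dits

Shannon entropy is H(X) = -Σ p(x) log p(x).

For P = (1/2, 1/2):
H = -1/2 × log_10(1/2) -1/2 × log_10(1/2)
H = 0.3010 dits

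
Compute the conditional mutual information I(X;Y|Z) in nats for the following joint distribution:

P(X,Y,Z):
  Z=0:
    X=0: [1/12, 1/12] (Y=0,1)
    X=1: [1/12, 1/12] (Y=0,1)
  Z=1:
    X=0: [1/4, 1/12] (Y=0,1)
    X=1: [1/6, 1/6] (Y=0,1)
0.0225 nats

Conditional mutual information: I(X;Y|Z) = H(X|Z) + H(Y|Z) - H(X,Y|Z)

H(Z) = 0.6365
H(X,Z) = 1.3297 → H(X|Z) = 0.6931
H(Y,Z) = 1.3086 → H(Y|Z) = 0.6721
H(X,Y,Z) = 1.9792 → H(X,Y|Z) = 1.3427

I(X;Y|Z) = 0.6931 + 0.6721 - 1.3427 = 0.0225 nats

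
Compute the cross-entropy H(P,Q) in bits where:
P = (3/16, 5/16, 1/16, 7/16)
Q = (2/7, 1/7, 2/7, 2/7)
2.1199 bits

Cross-entropy: H(P,Q) = -Σ p(x) log q(x)

Alternatively: H(P,Q) = H(P) + D_KL(P||Q)
H(P) = 1.7490 bits
D_KL(P||Q) = 0.3709 bits

H(P,Q) = 1.7490 + 0.3709 = 2.1199 bits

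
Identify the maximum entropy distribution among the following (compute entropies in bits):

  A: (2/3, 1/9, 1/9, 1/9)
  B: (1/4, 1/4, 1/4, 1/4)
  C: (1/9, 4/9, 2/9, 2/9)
B

For a discrete distribution over n outcomes, entropy is maximized by the uniform distribution.

Computing entropies:
H(A) = 1.4466 bits
H(B) = 2.0000 bits
H(C) = 1.8366 bits

The uniform distribution (where all probabilities equal 1/4) achieves the maximum entropy of log_2(4) = 2.0000 bits.

Distribution B has the highest entropy.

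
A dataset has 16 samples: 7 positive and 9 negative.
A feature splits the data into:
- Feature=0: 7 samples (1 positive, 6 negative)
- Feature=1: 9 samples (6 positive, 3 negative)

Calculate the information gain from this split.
0.2133 bits

Information Gain = H(Y) - H(Y|Feature)

Before split:
P(positive) = 7/16 = 0.4375
H(Y) = 0.9887 bits

After split:
Feature=0: H = 0.5917 bits (weight = 7/16)
Feature=1: H = 0.9183 bits (weight = 9/16)
H(Y|Feature) = (7/16)×0.5917 + (9/16)×0.9183 = 0.7754 bits

Information Gain = 0.9887 - 0.7754 = 0.2133 bits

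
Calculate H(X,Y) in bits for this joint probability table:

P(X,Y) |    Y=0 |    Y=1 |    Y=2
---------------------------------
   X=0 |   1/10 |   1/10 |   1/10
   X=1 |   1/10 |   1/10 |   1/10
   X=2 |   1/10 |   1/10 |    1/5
3.1219 bits

Joint entropy is H(X,Y) = -Σ_{x,y} p(x,y) log p(x,y).

Summing over all non-zero entries:
H(X,Y) = -[1/10·log_2(1/10) + 1/10·log_2(1/10) + 1/10·log_2(1/10) + 1/10·log_2(1/10) + 1/10·log_2(1/10) + 1/10·log_2(1/10) + 1/10·log_2(1/10) + 1/10·log_2(1/10) + 1/5·log_2(1/5)]
H(X,Y) = 3.1219 bits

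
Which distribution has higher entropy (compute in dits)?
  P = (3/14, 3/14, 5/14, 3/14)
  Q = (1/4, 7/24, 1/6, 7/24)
Q

Computing entropies in dits:
H(P) = 0.5898
H(Q) = 0.5924

Distribution Q has higher entropy.

Intuition: The distribution closer to uniform (more spread out) has higher entropy.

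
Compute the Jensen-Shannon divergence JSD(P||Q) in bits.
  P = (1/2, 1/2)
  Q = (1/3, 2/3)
0.0207 bits

Jensen-Shannon divergence is:
JSD(P||Q) = 0.5 × D_KL(P||M) + 0.5 × D_KL(Q||M)
where M = 0.5 × (P + Q) is the mixture distribution.

M = 0.5 × (1/2, 1/2) + 0.5 × (1/3, 2/3) = (5/12, 7/12)

D_KL(P||M) = 0.0203 bits
D_KL(Q||M) = 0.0211 bits

JSD(P||Q) = 0.5 × 0.0203 + 0.5 × 0.0211 = 0.0207 bits

Unlike KL divergence, JSD is symmetric and bounded: 0 ≤ JSD ≤ log(2).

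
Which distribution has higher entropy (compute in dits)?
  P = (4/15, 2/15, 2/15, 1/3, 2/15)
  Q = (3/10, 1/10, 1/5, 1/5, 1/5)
Q

Computing entropies in dits:
H(P) = 0.6621
H(Q) = 0.6762

Distribution Q has higher entropy.

Intuition: The distribution closer to uniform (more spread out) has higher entropy.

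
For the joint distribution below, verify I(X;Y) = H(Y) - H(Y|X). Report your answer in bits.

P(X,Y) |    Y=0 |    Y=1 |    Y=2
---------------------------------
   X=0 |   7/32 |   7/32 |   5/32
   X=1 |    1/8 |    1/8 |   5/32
I(X;Y) = 0.0118 bits

Mutual information has multiple equivalent forms:
- I(X;Y) = H(X) - H(X|Y)
- I(X;Y) = H(Y) - H(Y|X)
- I(X;Y) = H(X) + H(Y) - H(X,Y)

Computing all quantities:
H(X) = 0.9745, H(Y) = 1.5835, H(X,Y) = 2.5462
H(X|Y) = 0.9626, H(Y|X) = 1.5717

Verification:
H(X) - H(X|Y) = 0.9745 - 0.9626 = 0.0118
H(Y) - H(Y|X) = 1.5835 - 1.5717 = 0.0118
H(X) + H(Y) - H(X,Y) = 0.9745 + 1.5835 - 2.5462 = 0.0118

All forms give I(X;Y) = 0.0118 bits. ✓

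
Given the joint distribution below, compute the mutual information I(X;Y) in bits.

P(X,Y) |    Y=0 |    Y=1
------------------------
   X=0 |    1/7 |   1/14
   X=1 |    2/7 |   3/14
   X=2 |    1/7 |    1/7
0.0101 bits

Mutual information: I(X;Y) = H(X) + H(Y) - H(X,Y)

Marginals:
P(X) = (3/14, 1/2, 2/7), H(X) = 1.4926 bits
P(Y) = (4/7, 3/7), H(Y) = 0.9852 bits

Joint entropy: H(X,Y) = 2.4677 bits

I(X;Y) = 1.4926 + 0.9852 - 2.4677 = 0.0101 bits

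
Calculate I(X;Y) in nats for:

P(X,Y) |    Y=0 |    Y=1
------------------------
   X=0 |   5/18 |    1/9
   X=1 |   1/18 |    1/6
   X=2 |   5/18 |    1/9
0.0780 nats

Mutual information: I(X;Y) = H(X) + H(Y) - H(X,Y)

Marginals:
P(X) = (7/18, 2/9, 7/18), H(X) = 1.0688 nats
P(Y) = (11/18, 7/18), H(Y) = 0.6682 nats

Joint entropy: H(X,Y) = 1.6591 nats

I(X;Y) = 1.0688 + 0.6682 - 1.6591 = 0.0780 nats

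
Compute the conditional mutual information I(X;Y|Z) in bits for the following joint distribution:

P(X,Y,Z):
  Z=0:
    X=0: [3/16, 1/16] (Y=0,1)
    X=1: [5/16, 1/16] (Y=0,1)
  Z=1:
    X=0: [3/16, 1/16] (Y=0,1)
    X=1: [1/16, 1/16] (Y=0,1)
0.0212 bits

Conditional mutual information: I(X;Y|Z) = H(X|Z) + H(Y|Z) - H(X,Y|Z)

H(Z) = 0.9544
H(X,Z) = 1.9056 → H(X|Z) = 0.9512
H(Y,Z) = 1.7500 → H(Y|Z) = 0.7956
H(X,Y,Z) = 2.6800 → H(X,Y|Z) = 1.7256

I(X;Y|Z) = 0.9512 + 0.7956 - 1.7256 = 0.0212 bits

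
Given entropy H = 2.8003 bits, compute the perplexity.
6.9659

Perplexity is 2^H (or exp(H) for natural log).

H = 2.8003 bits
Perplexity = 2^2.8003 = 6.9659

Interpretation: The model's uncertainty is equivalent to choosing uniformly among 7.0 options.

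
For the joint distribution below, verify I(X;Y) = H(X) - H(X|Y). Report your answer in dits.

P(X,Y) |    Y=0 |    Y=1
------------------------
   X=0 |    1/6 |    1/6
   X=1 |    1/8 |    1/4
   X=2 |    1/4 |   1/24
I(X;Y) = 0.0436 dits

Mutual information has multiple equivalent forms:
- I(X;Y) = H(X) - H(X|Y)
- I(X;Y) = H(Y) - H(Y|X)
- I(X;Y) = H(X) + H(Y) - H(X,Y)

Computing all quantities:
H(X) = 0.4749, H(Y) = 0.2995, H(X,Y) = 0.7308
H(X|Y) = 0.4313, H(Y|X) = 0.2560

Verification:
H(X) - H(X|Y) = 0.4749 - 0.4313 = 0.0436
H(Y) - H(Y|X) = 0.2995 - 0.2560 = 0.0436
H(X) + H(Y) - H(X,Y) = 0.4749 + 0.2995 - 0.7308 = 0.0436

All forms give I(X;Y) = 0.0436 dits. ✓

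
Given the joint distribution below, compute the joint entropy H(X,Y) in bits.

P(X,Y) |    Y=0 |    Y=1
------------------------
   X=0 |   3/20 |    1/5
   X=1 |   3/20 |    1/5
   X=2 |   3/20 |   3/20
2.5710 bits

Joint entropy is H(X,Y) = -Σ_{x,y} p(x,y) log p(x,y).

Summing over all non-zero entries:
H(X,Y) = -[3/20·log_2(3/20) + 1/5·log_2(1/5) + 3/20·log_2(3/20) + 1/5·log_2(1/5) + 3/20·log_2(3/20) + 3/20·log_2(3/20)]
H(X,Y) = 2.5710 bits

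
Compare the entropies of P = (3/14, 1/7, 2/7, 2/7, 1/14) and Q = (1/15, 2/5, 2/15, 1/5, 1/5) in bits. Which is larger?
P

Computing entropies in bits:
H(P) = 2.1820
H(Q) = 2.1056

Distribution P has higher entropy.

Intuition: The distribution closer to uniform (more spread out) has higher entropy.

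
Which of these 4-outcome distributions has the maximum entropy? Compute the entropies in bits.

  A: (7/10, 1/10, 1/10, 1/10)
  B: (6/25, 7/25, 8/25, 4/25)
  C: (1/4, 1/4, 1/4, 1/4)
C

For a discrete distribution over n outcomes, entropy is maximized by the uniform distribution.

Computing entropies:
H(A) = 1.3568 bits
H(B) = 1.9574 bits
H(C) = 2.0000 bits

The uniform distribution (where all probabilities equal 1/4) achieves the maximum entropy of log_2(4) = 2.0000 bits.

Distribution C has the highest entropy.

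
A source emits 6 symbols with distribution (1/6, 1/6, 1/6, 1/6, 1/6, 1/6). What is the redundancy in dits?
0.0000 dits

Redundancy measures how far a source is from maximum entropy:
R = H_max - H(X)

Maximum entropy for 6 symbols: H_max = log_10(6) = 0.7782 dits
Actual entropy: H(X) = 0.7782 dits
Redundancy: R = 0.7782 - 0.7782 = 0.0000 dits

This redundancy represents potential for compression: the source could be compressed by 0.0000 dits per symbol.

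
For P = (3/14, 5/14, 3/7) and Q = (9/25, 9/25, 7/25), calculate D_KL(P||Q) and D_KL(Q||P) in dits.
D_KL(P||Q) = 0.0297, D_KL(Q||P) = 0.0306

KL divergence is not symmetric: D_KL(P||Q) ≠ D_KL(Q||P) in general.

D_KL(P||Q) = 0.0297 dits
D_KL(Q||P) = 0.0306 dits

No, they are not equal!

This asymmetry is why KL divergence is not a true distance metric.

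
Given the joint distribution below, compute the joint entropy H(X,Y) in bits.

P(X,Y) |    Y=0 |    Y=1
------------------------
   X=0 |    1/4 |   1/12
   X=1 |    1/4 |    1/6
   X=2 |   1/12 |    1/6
2.4591 bits

Joint entropy is H(X,Y) = -Σ_{x,y} p(x,y) log p(x,y).

Summing over all non-zero entries:
H(X,Y) = -[1/4·log_2(1/4) + 1/12·log_2(1/12) + 1/4·log_2(1/4) + 1/6·log_2(1/6) + 1/12·log_2(1/12) + 1/6·log_2(1/6)]
H(X,Y) = 2.4591 bits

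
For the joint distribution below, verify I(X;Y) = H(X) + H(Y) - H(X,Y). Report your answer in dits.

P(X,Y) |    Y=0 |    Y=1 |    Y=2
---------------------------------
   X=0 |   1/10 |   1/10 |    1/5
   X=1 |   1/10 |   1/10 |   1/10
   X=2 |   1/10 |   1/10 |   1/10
I(X;Y) = 0.0060 dits

Mutual information has multiple equivalent forms:
- I(X;Y) = H(X) - H(X|Y)
- I(X;Y) = H(Y) - H(Y|X)
- I(X;Y) = H(X) + H(Y) - H(X,Y)

Computing all quantities:
H(X) = 0.4729, H(Y) = 0.4729, H(X,Y) = 0.9398
H(X|Y) = 0.4669, H(Y|X) = 0.4669

Verification:
H(X) - H(X|Y) = 0.4729 - 0.4669 = 0.0060
H(Y) - H(Y|X) = 0.4729 - 0.4669 = 0.0060
H(X) + H(Y) - H(X,Y) = 0.4729 + 0.4729 - 0.9398 = 0.0060

All forms give I(X;Y) = 0.0060 dits. ✓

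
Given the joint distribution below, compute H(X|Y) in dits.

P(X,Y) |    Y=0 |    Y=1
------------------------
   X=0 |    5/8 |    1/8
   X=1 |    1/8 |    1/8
0.2220 dits

Using the chain rule: H(X|Y) = H(X,Y) - H(Y)

First, compute H(X,Y) = 0.4662 dits

Marginal P(Y) = (3/4, 1/4)
H(Y) = 0.2442 dits

H(X|Y) = H(X,Y) - H(Y) = 0.4662 - 0.2442 = 0.2220 dits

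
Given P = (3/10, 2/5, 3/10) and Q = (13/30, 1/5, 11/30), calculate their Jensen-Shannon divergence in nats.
0.0248 nats

Jensen-Shannon divergence is:
JSD(P||Q) = 0.5 × D_KL(P||M) + 0.5 × D_KL(Q||M)
where M = 0.5 × (P + Q) is the mixture distribution.

M = 0.5 × (3/10, 2/5, 3/10) + 0.5 × (13/30, 1/5, 11/30) = (11/30, 3/10, 1/3)

D_KL(P||M) = 0.0233 nats
D_KL(Q||M) = 0.0262 nats

JSD(P||Q) = 0.5 × 0.0233 + 0.5 × 0.0262 = 0.0248 nats

Unlike KL divergence, JSD is symmetric and bounded: 0 ≤ JSD ≤ log(2).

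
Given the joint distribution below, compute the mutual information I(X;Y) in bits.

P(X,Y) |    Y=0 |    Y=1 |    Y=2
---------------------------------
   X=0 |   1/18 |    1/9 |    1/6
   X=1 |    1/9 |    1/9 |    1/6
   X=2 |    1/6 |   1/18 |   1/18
0.0990 bits

Mutual information: I(X;Y) = H(X) + H(Y) - H(X,Y)

Marginals:
P(X) = (1/3, 7/18, 5/18), H(X) = 1.5715 bits
P(Y) = (1/3, 5/18, 7/18), H(Y) = 1.5715 bits

Joint entropy: H(X,Y) = 3.0441 bits

I(X;Y) = 1.5715 + 1.5715 - 3.0441 = 0.0990 bits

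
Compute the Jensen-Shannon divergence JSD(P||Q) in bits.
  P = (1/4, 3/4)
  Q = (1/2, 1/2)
0.0488 bits

Jensen-Shannon divergence is:
JSD(P||Q) = 0.5 × D_KL(P||M) + 0.5 × D_KL(Q||M)
where M = 0.5 × (P + Q) is the mixture distribution.

M = 0.5 × (1/4, 3/4) + 0.5 × (1/2, 1/2) = (3/8, 5/8)

D_KL(P||M) = 0.0510 bits
D_KL(Q||M) = 0.0466 bits

JSD(P||Q) = 0.5 × 0.0510 + 0.5 × 0.0466 = 0.0488 bits

Unlike KL divergence, JSD is symmetric and bounded: 0 ≤ JSD ≤ log(2).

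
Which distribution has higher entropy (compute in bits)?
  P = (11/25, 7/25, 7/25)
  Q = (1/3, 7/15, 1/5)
P

Computing entropies in bits:
H(P) = 1.5496
H(Q) = 1.5058

Distribution P has higher entropy.

Intuition: The distribution closer to uniform (more spread out) has higher entropy.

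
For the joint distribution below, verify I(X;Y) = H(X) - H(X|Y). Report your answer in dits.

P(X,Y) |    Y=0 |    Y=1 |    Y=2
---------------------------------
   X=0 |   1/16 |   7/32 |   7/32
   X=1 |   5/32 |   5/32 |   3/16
I(X;Y) = 0.0118 dits

Mutual information has multiple equivalent forms:
- I(X;Y) = H(X) - H(X|Y)
- I(X;Y) = H(Y) - H(Y|X)
- I(X;Y) = H(X) + H(Y) - H(X,Y)

Computing all quantities:
H(X) = 0.3010, H(Y) = 0.4631, H(X,Y) = 0.7523
H(X|Y) = 0.2892, H(Y|X) = 0.4512

Verification:
H(X) - H(X|Y) = 0.3010 - 0.2892 = 0.0118
H(Y) - H(Y|X) = 0.4631 - 0.4512 = 0.0118
H(X) + H(Y) - H(X,Y) = 0.3010 + 0.4631 - 0.7523 = 0.0118

All forms give I(X;Y) = 0.0118 dits. ✓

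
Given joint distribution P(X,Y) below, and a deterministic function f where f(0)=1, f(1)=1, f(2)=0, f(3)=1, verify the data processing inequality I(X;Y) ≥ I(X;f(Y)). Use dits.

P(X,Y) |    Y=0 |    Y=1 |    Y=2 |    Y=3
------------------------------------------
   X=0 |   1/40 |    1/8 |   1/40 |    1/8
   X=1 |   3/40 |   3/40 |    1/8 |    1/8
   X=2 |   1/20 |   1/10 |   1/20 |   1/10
I(X;Y) = 0.0222, I(X;f(Y)) = 0.0134, inequality holds: 0.0222 ≥ 0.0134

Data Processing Inequality: For any Markov chain X → Y → Z, we have I(X;Y) ≥ I(X;Z).

Here Z = f(Y) is a deterministic function of Y, forming X → Y → Z.

Original I(X;Y) = 0.0222 dits

After applying f:
P(X,Z) where Z=f(Y):
- P(X,Z=0) = P(X,Y=2)
- P(X,Z=1) = P(X,Y=0) + P(X,Y=1) + P(X,Y=3)

I(X;Z) = I(X;f(Y)) = 0.0134 dits

Verification: 0.0222 ≥ 0.0134 ✓

Information cannot be created by processing; the function f can only lose information about X.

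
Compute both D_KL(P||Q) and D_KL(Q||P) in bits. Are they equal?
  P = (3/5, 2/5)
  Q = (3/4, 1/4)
D_KL(P||Q) = 0.0781, D_KL(Q||P) = 0.0719

KL divergence is not symmetric: D_KL(P||Q) ≠ D_KL(Q||P) in general.

D_KL(P||Q) = 0.0781 bits
D_KL(Q||P) = 0.0719 bits

No, they are not equal!

This asymmetry is why KL divergence is not a true distance metric.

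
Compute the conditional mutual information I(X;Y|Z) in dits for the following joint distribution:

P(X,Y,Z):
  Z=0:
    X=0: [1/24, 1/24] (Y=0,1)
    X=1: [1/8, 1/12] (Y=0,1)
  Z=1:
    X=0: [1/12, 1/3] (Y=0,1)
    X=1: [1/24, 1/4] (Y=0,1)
0.0014 dits

Conditional mutual information: I(X;Y|Z) = H(X|Z) + H(Y|Z) - H(X,Y|Z)

H(Z) = 0.2622
H(X,Z) = 0.5464 → H(X|Z) = 0.2842
H(Y,Z) = 0.4920 → H(Y|Z) = 0.2299
H(X,Y,Z) = 0.7748 → H(X,Y|Z) = 0.5127

I(X;Y|Z) = 0.2842 + 0.2299 - 0.5127 = 0.0014 dits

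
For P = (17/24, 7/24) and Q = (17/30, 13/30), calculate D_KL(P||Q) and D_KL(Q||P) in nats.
D_KL(P||Q) = 0.0426, D_KL(Q||P) = 0.0451

KL divergence is not symmetric: D_KL(P||Q) ≠ D_KL(Q||P) in general.

D_KL(P||Q) = 0.0426 nats
D_KL(Q||P) = 0.0451 nats

No, they are not equal!

This asymmetry is why KL divergence is not a true distance metric.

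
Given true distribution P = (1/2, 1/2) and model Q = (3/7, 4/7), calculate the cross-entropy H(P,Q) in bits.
1.0149 bits

Cross-entropy: H(P,Q) = -Σ p(x) log q(x)

Alternatively: H(P,Q) = H(P) + D_KL(P||Q)
H(P) = 1.0000 bits
D_KL(P||Q) = 0.0149 bits

H(P,Q) = 1.0000 + 0.0149 = 1.0149 bits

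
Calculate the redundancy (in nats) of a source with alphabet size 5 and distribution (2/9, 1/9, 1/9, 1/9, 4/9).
0.1824 nats

Redundancy measures how far a source is from maximum entropy:
R = H_max - H(X)

Maximum entropy for 5 symbols: H_max = log_e(5) = 1.6094 nats
Actual entropy: H(X) = 1.4271 nats
Redundancy: R = 1.6094 - 1.4271 = 0.1824 nats

This redundancy represents potential for compression: the source could be compressed by 0.1824 nats per symbol.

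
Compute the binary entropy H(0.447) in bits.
0.9919 bits

The binary entropy function is:
H(p) = -p log(p) - (1-p) log(1-p)

H(0.447) = -0.447 × log_2(0.447) - 0.553 × log_2(0.553)
H(0.447) = 0.9919 bits

Note: Binary entropy is maximized at p=0.5 (H=1 bit) and minimized at p=0 or p=1 (H=0).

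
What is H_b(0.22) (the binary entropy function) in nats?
0.5269 nats

The binary entropy function is:
H(p) = -p log(p) - (1-p) log(1-p)

H(0.22) = -0.22 × log_e(0.22) - 0.78 × log_e(0.78)
H(0.22) = 0.5269 nats

Note: Binary entropy is maximized at p=0.5 (H=1 bit) and minimized at p=0 or p=1 (H=0).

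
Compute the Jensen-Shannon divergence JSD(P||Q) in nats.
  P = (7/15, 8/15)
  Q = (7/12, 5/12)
0.0068 nats

Jensen-Shannon divergence is:
JSD(P||Q) = 0.5 × D_KL(P||M) + 0.5 × D_KL(Q||M)
where M = 0.5 × (P + Q) is the mixture distribution.

M = 0.5 × (7/15, 8/15) + 0.5 × (7/12, 5/12) = (21/40, 19/40)

D_KL(P||M) = 0.0068 nats
D_KL(Q||M) = 0.0069 nats

JSD(P||Q) = 0.5 × 0.0068 + 0.5 × 0.0069 = 0.0068 nats

Unlike KL divergence, JSD is symmetric and bounded: 0 ≤ JSD ≤ log(2).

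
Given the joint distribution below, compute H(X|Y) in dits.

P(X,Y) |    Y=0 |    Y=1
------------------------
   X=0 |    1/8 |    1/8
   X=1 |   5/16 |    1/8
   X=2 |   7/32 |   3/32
0.4578 dits

Using the chain rule: H(X|Y) = H(X,Y) - H(Y)

First, compute H(X,Y) = 0.7373 dits

Marginal P(Y) = (21/32, 11/32)
H(Y) = 0.2795 dits

H(X|Y) = H(X,Y) - H(Y) = 0.7373 - 0.2795 = 0.4578 dits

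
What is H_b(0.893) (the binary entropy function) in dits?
0.1477 dits

The binary entropy function is:
H(p) = -p log(p) - (1-p) log(1-p)

H(0.893) = -0.893 × log_10(0.893) - 0.107 × log_10(0.107)
H(0.893) = 0.1477 dits

Note: Binary entropy is maximized at p=0.5 (H=1 bit) and minimized at p=0 or p=1 (H=0).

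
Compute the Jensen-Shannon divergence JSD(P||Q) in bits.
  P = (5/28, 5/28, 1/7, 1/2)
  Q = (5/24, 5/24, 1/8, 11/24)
0.0027 bits

Jensen-Shannon divergence is:
JSD(P||Q) = 0.5 × D_KL(P||M) + 0.5 × D_KL(Q||M)
where M = 0.5 × (P + Q) is the mixture distribution.

M = 0.5 × (5/28, 5/28, 1/7, 1/2) + 0.5 × (5/24, 5/24, 1/8, 11/24) = (0.193452, 0.193452, 0.133929, 0.479167)

D_KL(P||M) = 0.0028 bits
D_KL(Q||M) = 0.0027 bits

JSD(P||Q) = 0.5 × 0.0028 + 0.5 × 0.0027 = 0.0027 bits

Unlike KL divergence, JSD is symmetric and bounded: 0 ≤ JSD ≤ log(2).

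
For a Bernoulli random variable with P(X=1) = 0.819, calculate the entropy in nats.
0.4729 nats

The binary entropy function is:
H(p) = -p log(p) - (1-p) log(1-p)

H(0.819) = -0.819 × log_e(0.819) - 0.181 × log_e(0.181)
H(0.819) = 0.4729 nats

Note: Binary entropy is maximized at p=0.5 (H=1 bit) and minimized at p=0 or p=1 (H=0).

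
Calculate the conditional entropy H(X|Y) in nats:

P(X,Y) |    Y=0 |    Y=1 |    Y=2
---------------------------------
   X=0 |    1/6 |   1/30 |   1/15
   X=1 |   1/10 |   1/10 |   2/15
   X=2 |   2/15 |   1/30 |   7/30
1.0158 nats

Using the chain rule: H(X|Y) = H(X,Y) - H(Y)

First, compute H(X,Y) = 2.0433 nats

Marginal P(Y) = (2/5, 1/6, 13/30)
H(Y) = 1.0275 nats

H(X|Y) = H(X,Y) - H(Y) = 2.0433 - 1.0275 = 1.0158 nats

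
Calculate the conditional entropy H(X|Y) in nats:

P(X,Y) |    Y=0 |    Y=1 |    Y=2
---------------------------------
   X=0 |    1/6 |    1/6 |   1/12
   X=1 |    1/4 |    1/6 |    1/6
0.6706 nats

Using the chain rule: H(X|Y) = H(X,Y) - H(Y)

First, compute H(X,Y) = 1.7482 nats

Marginal P(Y) = (5/12, 1/3, 1/4)
H(Y) = 1.0776 nats

H(X|Y) = H(X,Y) - H(Y) = 1.7482 - 1.0776 = 0.6706 nats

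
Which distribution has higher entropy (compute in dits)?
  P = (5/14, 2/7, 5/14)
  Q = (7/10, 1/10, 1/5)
P

Computing entropies in dits:
H(P) = 0.4748
H(Q) = 0.3482

Distribution P has higher entropy.

Intuition: The distribution closer to uniform (more spread out) has higher entropy.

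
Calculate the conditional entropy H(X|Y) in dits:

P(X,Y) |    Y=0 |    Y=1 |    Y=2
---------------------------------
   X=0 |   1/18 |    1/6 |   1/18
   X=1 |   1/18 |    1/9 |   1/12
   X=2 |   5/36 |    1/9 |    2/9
0.4354 dits

Using the chain rule: H(X|Y) = H(X,Y) - H(Y)

First, compute H(X,Y) = 0.9051 dits

Marginal P(Y) = (1/4, 7/18, 13/36)
H(Y) = 0.4698 dits

H(X|Y) = H(X,Y) - H(Y) = 0.9051 - 0.4698 = 0.4354 dits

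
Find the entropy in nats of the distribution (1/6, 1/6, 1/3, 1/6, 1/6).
1.5607 nats

Shannon entropy is H(X) = -Σ p(x) log p(x).

For P = (1/6, 1/6, 1/3, 1/6, 1/6):
H = -1/6 × log_e(1/6) -1/6 × log_e(1/6) -1/3 × log_e(1/3) -1/6 × log_e(1/6) -1/6 × log_e(1/6)
H = 1.5607 nats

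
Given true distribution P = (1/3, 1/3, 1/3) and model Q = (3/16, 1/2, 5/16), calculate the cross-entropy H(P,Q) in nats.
1.1768 nats

Cross-entropy: H(P,Q) = -Σ p(x) log q(x)

Alternatively: H(P,Q) = H(P) + D_KL(P||Q)
H(P) = 1.0986 nats
D_KL(P||Q) = 0.0781 nats

H(P,Q) = 1.0986 + 0.0781 = 1.1768 nats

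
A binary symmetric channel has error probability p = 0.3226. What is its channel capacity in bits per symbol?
0.0928 bits

For a binary symmetric channel (BSC) with error probability p:
Capacity C = 1 - H(p) bits per symbol

where H(p) = -p log₂(p) - (1-p) log₂(1-p) is the binary entropy function.

H(0.3226) = 0.9072 bits
C = 1 - 0.9072 = 0.0928 bits per symbol

This means we can reliably transmit up to 0.0928 bits of information per channel use.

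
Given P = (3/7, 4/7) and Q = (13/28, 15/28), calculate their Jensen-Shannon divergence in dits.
0.0003 dits

Jensen-Shannon divergence is:
JSD(P||Q) = 0.5 × D_KL(P||M) + 0.5 × D_KL(Q||M)
where M = 0.5 × (P + Q) is the mixture distribution.

M = 0.5 × (3/7, 4/7) + 0.5 × (13/28, 15/28) = (0.446429, 0.553571)

D_KL(P||M) = 0.0003 dits
D_KL(Q||M) = 0.0003 dits

JSD(P||Q) = 0.5 × 0.0003 + 0.5 × 0.0003 = 0.0003 dits

Unlike KL divergence, JSD is symmetric and bounded: 0 ≤ JSD ≤ log(2).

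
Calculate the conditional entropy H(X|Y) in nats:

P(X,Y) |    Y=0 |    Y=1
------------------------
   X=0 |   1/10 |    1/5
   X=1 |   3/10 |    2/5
0.6068 nats

Using the chain rule: H(X|Y) = H(X,Y) - H(Y)

First, compute H(X,Y) = 1.2799 nats

Marginal P(Y) = (2/5, 3/5)
H(Y) = 0.6730 nats

H(X|Y) = H(X,Y) - H(Y) = 1.2799 - 0.6730 = 0.6068 nats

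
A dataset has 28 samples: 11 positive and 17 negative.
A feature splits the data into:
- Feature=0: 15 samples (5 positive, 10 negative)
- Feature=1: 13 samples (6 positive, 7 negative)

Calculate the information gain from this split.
0.0124 bits

Information Gain = H(Y) - H(Y|Feature)

Before split:
P(positive) = 11/28 = 0.3929
H(Y) = 0.9666 bits

After split:
Feature=0: H = 0.9183 bits (weight = 15/28)
Feature=1: H = 0.9957 bits (weight = 13/28)
H(Y|Feature) = (15/28)×0.9183 + (13/28)×0.9957 = 0.9542 bits

Information Gain = 0.9666 - 0.9542 = 0.0124 bits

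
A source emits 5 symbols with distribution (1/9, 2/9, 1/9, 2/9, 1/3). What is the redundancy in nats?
0.0865 nats

Redundancy measures how far a source is from maximum entropy:
R = H_max - H(X)

Maximum entropy for 5 symbols: H_max = log_e(5) = 1.6094 nats
Actual entropy: H(X) = 1.5230 nats
Redundancy: R = 1.6094 - 1.5230 = 0.0865 nats

This redundancy represents potential for compression: the source could be compressed by 0.0865 nats per symbol.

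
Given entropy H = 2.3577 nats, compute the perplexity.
10.5666

Perplexity is e^H (or exp(H) for natural log).

H = 2.3577 nats
Perplexity = e^2.3577 = 10.5666

Interpretation: The model's uncertainty is equivalent to choosing uniformly among 10.6 options.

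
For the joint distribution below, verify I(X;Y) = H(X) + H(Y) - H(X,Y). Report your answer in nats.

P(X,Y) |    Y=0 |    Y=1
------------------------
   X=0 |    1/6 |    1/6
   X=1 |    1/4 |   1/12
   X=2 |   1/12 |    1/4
I(X;Y) = 0.0872 nats

Mutual information has multiple equivalent forms:
- I(X;Y) = H(X) - H(X|Y)
- I(X;Y) = H(Y) - H(Y|X)
- I(X;Y) = H(X) + H(Y) - H(X,Y)

Computing all quantities:
H(X) = 1.0986, H(Y) = 0.6931, H(X,Y) = 1.7046
H(X|Y) = 1.0114, H(Y|X) = 0.6059

Verification:
H(X) - H(X|Y) = 1.0986 - 1.0114 = 0.0872
H(Y) - H(Y|X) = 0.6931 - 0.6059 = 0.0872
H(X) + H(Y) - H(X,Y) = 1.0986 + 0.6931 - 1.7046 = 0.0872

All forms give I(X;Y) = 0.0872 nats. ✓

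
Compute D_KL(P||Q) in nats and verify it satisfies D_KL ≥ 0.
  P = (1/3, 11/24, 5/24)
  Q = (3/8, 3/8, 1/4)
0.0147 nats

KL divergence satisfies the Gibbs inequality: D_KL(P||Q) ≥ 0 for all distributions P, Q.

D_KL(P||Q) = Σ p(x) log(p(x)/q(x))
Term by term:
  x=0: 1/3 × log_e[(1/3)/(3/8)] = -0.0393
  x=1: 11/24 × log_e[(11/24)/(3/8)] = 0.0920
  x=2: 5/24 × log_e[(5/24)/(1/4)] = -0.0380
D_KL(P||Q) = 0.0147 nats

D_KL(P||Q) = 0.0147 ≥ 0 ✓

This non-negativity is a fundamental property: relative entropy cannot be negative because it measures how different Q is from P.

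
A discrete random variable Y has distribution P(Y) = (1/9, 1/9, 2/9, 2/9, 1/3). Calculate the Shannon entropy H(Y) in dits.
0.6614 dits

Shannon entropy is H(X) = -Σ p(x) log p(x).

For P = (1/9, 1/9, 2/9, 2/9, 1/3):
H = -1/9 × log_10(1/9) -1/9 × log_10(1/9) -2/9 × log_10(2/9) -2/9 × log_10(2/9) -1/3 × log_10(1/3)
H = 0.6614 dits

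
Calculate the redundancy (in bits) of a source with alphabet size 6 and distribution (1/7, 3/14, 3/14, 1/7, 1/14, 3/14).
0.0822 bits

Redundancy measures how far a source is from maximum entropy:
R = H_max - H(X)

Maximum entropy for 6 symbols: H_max = log_2(6) = 2.5850 bits
Actual entropy: H(X) = 2.5027 bits
Redundancy: R = 2.5850 - 2.5027 = 0.0822 bits

This redundancy represents potential for compression: the source could be compressed by 0.0822 bits per symbol.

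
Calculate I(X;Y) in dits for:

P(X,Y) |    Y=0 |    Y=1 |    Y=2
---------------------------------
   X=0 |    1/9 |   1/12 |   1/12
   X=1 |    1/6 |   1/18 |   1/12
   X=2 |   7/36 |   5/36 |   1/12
0.0067 dits

Mutual information: I(X;Y) = H(X) + H(Y) - H(X,Y)

Marginals:
P(X) = (5/18, 11/36, 5/12), H(X) = 0.4703 dits
P(Y) = (17/36, 5/18, 1/4), H(Y) = 0.4589 dits

Joint entropy: H(X,Y) = 0.9225 dits

I(X;Y) = 0.4703 + 0.4589 - 0.9225 = 0.0067 dits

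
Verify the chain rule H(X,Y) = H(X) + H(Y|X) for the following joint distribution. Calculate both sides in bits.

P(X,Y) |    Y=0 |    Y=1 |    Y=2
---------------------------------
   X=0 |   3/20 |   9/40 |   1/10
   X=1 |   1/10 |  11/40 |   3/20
H(X,Y) = 2.4819, H(X) = 0.9982, H(Y|X) = 1.4837 (all in bits)

Chain rule: H(X,Y) = H(X) + H(Y|X)

Left side — joint entropy directly:
H(X,Y) = -Σ p(x,y) log p(x,y) = 2.4819 bits

Right side — compute H(Y|X) from the conditional distributions:
P(X) = (19/40, 21/40), so H(X) = 0.9982 bits
H(Y|X) = Σ_x P(X=x) · H(Y|X=x):
  P(Y|X=0) = (6/19, 9/19, 4/19), H(Y|X=0) = 1.5090, weight P(X=0) = 19/40
  P(Y|X=1) = (4/21, 11/21, 2/7), H(Y|X=1) = 1.4607, weight P(X=1) = 21/40
H(Y|X) = 1.4837 bits

H(X) + H(Y|X) = 0.9982 + 1.4837 = 2.4819 bits

Both sides equal 2.4819 bits. ✓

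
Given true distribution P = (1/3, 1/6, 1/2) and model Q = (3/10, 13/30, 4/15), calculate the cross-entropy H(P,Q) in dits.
0.5218 dits

Cross-entropy: H(P,Q) = -Σ p(x) log q(x)

Alternatively: H(P,Q) = H(P) + D_KL(P||Q)
H(P) = 0.4392 dits
D_KL(P||Q) = 0.0826 dits

H(P,Q) = 0.4392 + 0.0826 = 0.5218 dits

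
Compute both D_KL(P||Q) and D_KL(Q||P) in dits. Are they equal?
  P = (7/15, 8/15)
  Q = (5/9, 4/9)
D_KL(P||Q) = 0.0069, D_KL(Q||P) = 0.0069

KL divergence is not symmetric: D_KL(P||Q) ≠ D_KL(Q||P) in general.

D_KL(P||Q) = 0.0069 dits
D_KL(Q||P) = 0.0069 dits

In this case they happen to be equal (to 4 decimal places).

This asymmetry is why KL divergence is not a true distance metric.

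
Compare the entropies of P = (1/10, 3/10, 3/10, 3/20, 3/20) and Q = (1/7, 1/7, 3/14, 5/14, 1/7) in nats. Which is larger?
Q

Computing entropies in nats:
H(P) = 1.5218
H(Q) = 1.5318

Distribution Q has higher entropy.

Intuition: The distribution closer to uniform (more spread out) has higher entropy.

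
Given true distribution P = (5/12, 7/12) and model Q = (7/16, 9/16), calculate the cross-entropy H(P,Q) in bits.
0.9811 bits

Cross-entropy: H(P,Q) = -Σ p(x) log q(x)

Alternatively: H(P,Q) = H(P) + D_KL(P||Q)
H(P) = 0.9799 bits
D_KL(P||Q) = 0.0013 bits

H(P,Q) = 0.9799 + 0.0013 = 0.9811 bits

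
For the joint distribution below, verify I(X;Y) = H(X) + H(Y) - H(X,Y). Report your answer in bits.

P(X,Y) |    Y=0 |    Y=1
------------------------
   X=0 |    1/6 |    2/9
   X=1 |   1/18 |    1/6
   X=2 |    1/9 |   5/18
I(X;Y) = 0.0192 bits

Mutual information has multiple equivalent forms:
- I(X;Y) = H(X) - H(X|Y)
- I(X;Y) = H(Y) - H(Y|X)
- I(X;Y) = H(X) + H(Y) - H(X,Y)

Computing all quantities:
H(X) = 1.5420, H(Y) = 0.9183, H(X,Y) = 2.4411
H(X|Y) = 1.5228, H(Y|X) = 0.8991

Verification:
H(X) - H(X|Y) = 1.5420 - 1.5228 = 0.0192
H(Y) - H(Y|X) = 0.9183 - 0.8991 = 0.0192
H(X) + H(Y) - H(X,Y) = 1.5420 + 0.9183 - 2.4411 = 0.0192

All forms give I(X;Y) = 0.0192 bits. ✓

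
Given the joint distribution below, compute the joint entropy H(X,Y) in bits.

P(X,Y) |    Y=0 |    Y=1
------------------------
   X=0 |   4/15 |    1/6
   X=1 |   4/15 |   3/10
1.9689 bits

Joint entropy is H(X,Y) = -Σ_{x,y} p(x,y) log p(x,y).

Summing over all non-zero entries:
H(X,Y) = -[4/15·log_2(4/15) + 1/6·log_2(1/6) + 4/15·log_2(4/15) + 3/10·log_2(3/10)]
H(X,Y) = 1.9689 bits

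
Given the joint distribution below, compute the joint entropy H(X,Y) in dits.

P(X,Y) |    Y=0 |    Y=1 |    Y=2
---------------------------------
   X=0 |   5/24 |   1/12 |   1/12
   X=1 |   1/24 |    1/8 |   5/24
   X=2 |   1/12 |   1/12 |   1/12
0.9039 dits

Joint entropy is H(X,Y) = -Σ_{x,y} p(x,y) log p(x,y).

Summing over all non-zero entries:
H(X,Y) = -[5/24·log_10(5/24) + 1/12·log_10(1/12) + 1/12·log_10(1/12) + 1/24·log_10(1/24) + 1/8·log_10(1/8) + 5/24·log_10(5/24) + 1/12·log_10(1/12) + 1/12·log_10(1/12) + 1/12·log_10(1/12)]
H(X,Y) = 0.9039 dits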